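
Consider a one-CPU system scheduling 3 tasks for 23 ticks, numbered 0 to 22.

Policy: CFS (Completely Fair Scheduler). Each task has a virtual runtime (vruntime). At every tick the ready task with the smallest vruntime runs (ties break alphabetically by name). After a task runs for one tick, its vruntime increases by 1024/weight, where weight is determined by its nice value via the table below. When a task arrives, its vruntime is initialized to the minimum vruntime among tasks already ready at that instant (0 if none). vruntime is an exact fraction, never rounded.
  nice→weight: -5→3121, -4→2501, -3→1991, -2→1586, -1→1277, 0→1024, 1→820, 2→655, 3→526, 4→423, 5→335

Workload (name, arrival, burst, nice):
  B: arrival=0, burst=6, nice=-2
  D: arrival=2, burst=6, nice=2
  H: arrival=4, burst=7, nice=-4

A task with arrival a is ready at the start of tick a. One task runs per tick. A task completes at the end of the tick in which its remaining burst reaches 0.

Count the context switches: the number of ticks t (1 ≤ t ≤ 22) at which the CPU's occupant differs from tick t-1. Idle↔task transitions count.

context switches = 11

t=0: vr[B=0] → run B
t=1: vr[B=512/793] → run B
t=2: vr[B=1024/793 D=1024/793] → run B
t=3: vr[B=1536/793 D=1024/793] → run D
t=4: vr[B=1536/793 D=1482752/519415 H=1536/793] → run B
t=5: vr[B=2048/793 D=1482752/519415 H=1536/793] → run H
t=6: vr[B=2048/793 D=1482752/519415 H=76288/32513] → run H
t=7: vr[B=2048/793 D=1482752/519415 H=89600/32513] → run B
t=8: vr[B=2560/793 D=1482752/519415 H=89600/32513] → run H
t=9: vr[B=2560/793 D=1482752/519415 H=102912/32513] → run D
t=10: vr[B=2560/793 D=2294784/519415 H=102912/32513] → run H
t=11: vr[B=2560/793 D=2294784/519415 H=116224/32513] → run B
t=12: vr[D=2294784/519415 H=116224/32513] → run H
t=13: vr[D=2294784/519415 H=129536/32513] → run H
t=14: vr[D=2294784/519415 H=142848/32513] → run H
t=15: vr[D=2294784/519415] → run D
t=16: vr[D=3106816/519415] → run D
t=17: vr[D=3918848/519415] → run D
t=18: vr[D=946176/103883] → run D
t=19: (idle)
t=20: (idle)
t=21: (idle)
t=22: (idle)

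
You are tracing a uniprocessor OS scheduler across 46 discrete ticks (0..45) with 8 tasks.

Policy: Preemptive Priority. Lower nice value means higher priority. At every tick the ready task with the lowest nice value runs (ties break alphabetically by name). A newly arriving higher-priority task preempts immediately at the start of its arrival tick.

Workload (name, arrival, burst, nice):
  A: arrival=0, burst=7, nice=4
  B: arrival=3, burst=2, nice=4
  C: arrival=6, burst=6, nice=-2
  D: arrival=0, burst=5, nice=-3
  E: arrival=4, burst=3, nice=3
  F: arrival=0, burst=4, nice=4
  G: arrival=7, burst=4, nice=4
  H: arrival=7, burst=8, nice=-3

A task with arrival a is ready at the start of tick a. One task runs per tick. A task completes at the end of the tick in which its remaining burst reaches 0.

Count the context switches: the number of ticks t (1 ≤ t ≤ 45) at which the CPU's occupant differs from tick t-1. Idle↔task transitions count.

t=0: ready={A,D,F} → run D
t=1: ready={A,D,F} → run D
t=2: ready={A,D,F} → run D
t=3: ready={A,B,D,F} → run D
t=4: ready={A,B,D,E,F} → run D
t=5: ready={A,B,E,F} → run E
t=6: ready={A,B,C,E,F} → run C
t=7: ready={A,B,C,E,F,G,H} → run H
t=8: ready={A,B,C,E,F,G,H} → run H
t=9: ready={A,B,C,E,F,G,H} → run H
t=10: ready={A,B,C,E,F,G,H} → run H
t=11: ready={A,B,C,E,F,G,H} → run H
t=12: ready={A,B,C,E,F,G,H} → run H
t=13: ready={A,B,C,E,F,G,H} → run H
t=14: ready={A,B,C,E,F,G,H} → run H
t=15: ready={A,B,C,E,F,G} → run C
t=16: ready={A,B,C,E,F,G} → run C
t=17: ready={A,B,C,E,F,G} → run C
t=18: ready={A,B,C,E,F,G} → run C
t=19: ready={A,B,C,E,F,G} → run C
t=20: ready={A,B,E,F,G} → run E
t=21: ready={A,B,E,F,G} → run E
t=22: ready={A,B,F,G} → run A
t=23: ready={A,B,F,G} → run A
t=24: ready={A,B,F,G} → run A
t=25: ready={A,B,F,G} → run A
t=26: ready={A,B,F,G} → run A
t=27: ready={A,B,F,G} → run A
t=28: ready={A,B,F,G} → run A
t=29: ready={B,F,G} → run B
t=30: ready={B,F,G} → run B
t=31: ready={F,G} → run F
t=32: ready={F,G} → run F
t=33: ready={F,G} → run F
t=34: ready={F,G} → run F
t=35: ready={G} → run G
t=36: ready={G} → run G
t=37: ready={G} → run G
t=38: ready={G} → run G
t=39: (idle)
t=40: (idle)
t=41: (idle)
t=42: (idle)
t=43: (idle)
t=44: (idle)
t=45: (idle)

context switches = 10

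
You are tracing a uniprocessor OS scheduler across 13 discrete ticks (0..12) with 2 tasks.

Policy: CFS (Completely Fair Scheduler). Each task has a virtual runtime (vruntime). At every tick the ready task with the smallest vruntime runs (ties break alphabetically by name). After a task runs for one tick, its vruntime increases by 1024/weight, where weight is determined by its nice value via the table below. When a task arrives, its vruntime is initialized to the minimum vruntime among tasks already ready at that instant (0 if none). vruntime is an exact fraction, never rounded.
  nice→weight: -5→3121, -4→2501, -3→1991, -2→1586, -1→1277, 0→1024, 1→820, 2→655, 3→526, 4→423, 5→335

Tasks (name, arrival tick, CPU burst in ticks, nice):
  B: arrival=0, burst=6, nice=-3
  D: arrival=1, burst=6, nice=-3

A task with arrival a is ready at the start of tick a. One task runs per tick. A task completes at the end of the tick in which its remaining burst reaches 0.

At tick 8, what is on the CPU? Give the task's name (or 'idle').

running at tick 8 = D

t=0: vr[B=0] → run B
t=1: vr[B=1024/1991 D=1024/1991] → run B
t=2: vr[B=2048/1991 D=1024/1991] → run D
t=3: vr[B=2048/1991 D=2048/1991] → run B
t=4: vr[B=3072/1991 D=2048/1991] → run D
t=5: vr[B=3072/1991 D=3072/1991] → run B
t=6: vr[B=4096/1991 D=3072/1991] → run D
t=7: vr[B=4096/1991 D=4096/1991] → run B
t=8: vr[B=5120/1991 D=4096/1991] → run D
t=9: vr[B=5120/1991 D=5120/1991] → run B
t=10: vr[D=5120/1991] → run D
t=11: vr[D=6144/1991] → run D
t=12: (idle)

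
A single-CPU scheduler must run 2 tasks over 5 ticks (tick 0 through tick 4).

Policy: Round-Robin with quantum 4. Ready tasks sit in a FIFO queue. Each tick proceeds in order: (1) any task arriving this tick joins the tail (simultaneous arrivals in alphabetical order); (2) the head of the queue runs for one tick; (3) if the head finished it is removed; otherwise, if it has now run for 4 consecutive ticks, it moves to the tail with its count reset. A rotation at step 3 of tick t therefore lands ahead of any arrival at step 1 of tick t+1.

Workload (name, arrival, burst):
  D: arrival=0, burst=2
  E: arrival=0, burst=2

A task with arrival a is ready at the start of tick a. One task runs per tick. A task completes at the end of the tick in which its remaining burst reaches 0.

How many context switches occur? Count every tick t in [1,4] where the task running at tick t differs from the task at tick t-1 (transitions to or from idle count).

context switches = 2

t=0: queue=[D,E] q_used=0 → run D
t=1: queue=[D,E] q_used=1 → run D
t=2: queue=[E] q_used=0 → run E
t=3: queue=[E] q_used=1 → run E
t=4: (idle)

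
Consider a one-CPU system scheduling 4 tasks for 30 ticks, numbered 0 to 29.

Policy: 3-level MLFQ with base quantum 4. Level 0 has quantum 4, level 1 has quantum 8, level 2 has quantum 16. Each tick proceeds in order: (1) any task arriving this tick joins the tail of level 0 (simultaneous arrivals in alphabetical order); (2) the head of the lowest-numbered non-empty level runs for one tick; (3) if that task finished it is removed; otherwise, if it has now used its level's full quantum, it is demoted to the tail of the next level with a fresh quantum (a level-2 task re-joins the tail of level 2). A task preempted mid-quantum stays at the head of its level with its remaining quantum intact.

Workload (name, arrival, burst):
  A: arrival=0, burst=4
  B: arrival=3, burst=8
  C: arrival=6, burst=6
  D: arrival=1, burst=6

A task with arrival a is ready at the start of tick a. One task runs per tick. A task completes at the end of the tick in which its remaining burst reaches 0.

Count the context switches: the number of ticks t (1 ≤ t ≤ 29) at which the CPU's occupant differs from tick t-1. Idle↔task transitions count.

t=0: L0/L1/L2 = A/-/- → run A
t=1: L0/L1/L2 = AD/-/- → run A
t=2: L0/L1/L2 = AD/-/- → run A
t=3: L0/L1/L2 = ADB/-/- → run A
t=4: L0/L1/L2 = DB/-/- → run D
t=5: L0/L1/L2 = DB/-/- → run D
t=6: L0/L1/L2 = DBC/-/- → run D
t=7: L0/L1/L2 = DBC/-/- → run D
t=8: L0/L1/L2 = BC/D/- → run B
t=9: L0/L1/L2 = BC/D/- → run B
t=10: L0/L1/L2 = BC/D/- → run B
t=11: L0/L1/L2 = BC/D/- → run B
t=12: L0/L1/L2 = C/DB/- → run C
t=13: L0/L1/L2 = C/DB/- → run C
t=14: L0/L1/L2 = C/DB/- → run C
t=15: L0/L1/L2 = C/DB/- → run C
t=16: L0/L1/L2 = -/DBC/- → run D
t=17: L0/L1/L2 = -/DBC/- → run D
t=18: L0/L1/L2 = -/BC/- → run B
t=19: L0/L1/L2 = -/BC/- → run B
t=20: L0/L1/L2 = -/BC/- → run B
t=21: L0/L1/L2 = -/BC/- → run B
t=22: L0/L1/L2 = -/C/- → run C
t=23: L0/L1/L2 = -/C/- → run C
t=24: (idle)
t=25: (idle)
t=26: (idle)
t=27: (idle)
t=28: (idle)
t=29: (idle)

context switches = 7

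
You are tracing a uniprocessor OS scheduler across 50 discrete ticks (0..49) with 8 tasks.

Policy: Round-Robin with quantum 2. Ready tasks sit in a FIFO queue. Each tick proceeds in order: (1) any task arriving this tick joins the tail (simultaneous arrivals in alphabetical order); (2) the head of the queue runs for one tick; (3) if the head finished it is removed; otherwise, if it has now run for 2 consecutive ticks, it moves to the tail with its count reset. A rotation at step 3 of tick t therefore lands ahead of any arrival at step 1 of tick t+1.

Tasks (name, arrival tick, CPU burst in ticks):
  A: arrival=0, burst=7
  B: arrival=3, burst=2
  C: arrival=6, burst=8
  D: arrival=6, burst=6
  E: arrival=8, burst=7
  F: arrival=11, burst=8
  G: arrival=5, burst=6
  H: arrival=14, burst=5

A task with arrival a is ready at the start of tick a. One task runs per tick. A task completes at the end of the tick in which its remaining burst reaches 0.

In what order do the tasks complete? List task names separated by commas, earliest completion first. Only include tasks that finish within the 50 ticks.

completion order = B, A, G, D, C, H, E, F

t=0: queue=[A] q_used=0 → run A
t=1: queue=[A] q_used=1 → run A
t=2: queue=[A] q_used=0 → run A
t=3: queue=[A,B] q_used=1 → run A
t=4: queue=[B,A] q_used=0 → run B
t=5: queue=[B,A,G] q_used=1 → run B
t=6: queue=[A,G,C,D] q_used=0 → run A
t=7: queue=[A,G,C,D] q_used=1 → run A
t=8: queue=[G,C,D,A,E] q_used=0 → run G
t=9: queue=[G,C,D,A,E] q_used=1 → run G
t=10: queue=[C,D,A,E,G] q_used=0 → run C
t=11: queue=[C,D,A,E,G,F] q_used=1 → run C
t=12: queue=[D,A,E,G,F,C] q_used=0 → run D
t=13: queue=[D,A,E,G,F,C] q_used=1 → run D
t=14: queue=[A,E,G,F,C,D,H] q_used=0 → run A
t=15: queue=[E,G,F,C,D,H] q_used=0 → run E
t=16: queue=[E,G,F,C,D,H] q_used=1 → run E
t=17: queue=[G,F,C,D,H,E] q_used=0 → run G
t=18: queue=[G,F,C,D,H,E] q_used=1 → run G
t=19: queue=[F,C,D,H,E,G] q_used=0 → run F
t=20: queue=[F,C,D,H,E,G] q_used=1 → run F
t=21: queue=[C,D,H,E,G,F] q_used=0 → run C
t=22: queue=[C,D,H,E,G,F] q_used=1 → run C
t=23: queue=[D,H,E,G,F,C] q_used=0 → run D
t=24: queue=[D,H,E,G,F,C] q_used=1 → run D
t=25: queue=[H,E,G,F,C,D] q_used=0 → run H
t=26: queue=[H,E,G,F,C,D] q_used=1 → run H
t=27: queue=[E,G,F,C,D,H] q_used=0 → run E
t=28: queue=[E,G,F,C,D,H] q_used=1 → run E
t=29: queue=[G,F,C,D,H,E] q_used=0 → run G
t=30: queue=[G,F,C,D,H,E] q_used=1 → run G
t=31: queue=[F,C,D,H,E] q_used=0 → run F
t=32: queue=[F,C,D,H,E] q_used=1 → run F
t=33: queue=[C,D,H,E,F] q_used=0 → run C
t=34: queue=[C,D,H,E,F] q_used=1 → run C
t=35: queue=[D,H,E,F,C] q_used=0 → run D
t=36: queue=[D,H,E,F,C] q_used=1 → run D
t=37: queue=[H,E,F,C] q_used=0 → run H
t=38: queue=[H,E,F,C] q_used=1 → run H
t=39: queue=[E,F,C,H] q_used=0 → run E
t=40: queue=[E,F,C,H] q_used=1 → run E
t=41: queue=[F,C,H,E] q_used=0 → run F
t=42: queue=[F,C,H,E] q_used=1 → run F
t=43: queue=[C,H,E,F] q_used=0 → run C
t=44: queue=[C,H,E,F] q_used=1 → run C
t=45: queue=[H,E,F] q_used=0 → run H
t=46: queue=[E,F] q_used=0 → run E
t=47: queue=[F] q_used=0 → run F
t=48: queue=[F] q_used=1 → run F
t=49: (idle)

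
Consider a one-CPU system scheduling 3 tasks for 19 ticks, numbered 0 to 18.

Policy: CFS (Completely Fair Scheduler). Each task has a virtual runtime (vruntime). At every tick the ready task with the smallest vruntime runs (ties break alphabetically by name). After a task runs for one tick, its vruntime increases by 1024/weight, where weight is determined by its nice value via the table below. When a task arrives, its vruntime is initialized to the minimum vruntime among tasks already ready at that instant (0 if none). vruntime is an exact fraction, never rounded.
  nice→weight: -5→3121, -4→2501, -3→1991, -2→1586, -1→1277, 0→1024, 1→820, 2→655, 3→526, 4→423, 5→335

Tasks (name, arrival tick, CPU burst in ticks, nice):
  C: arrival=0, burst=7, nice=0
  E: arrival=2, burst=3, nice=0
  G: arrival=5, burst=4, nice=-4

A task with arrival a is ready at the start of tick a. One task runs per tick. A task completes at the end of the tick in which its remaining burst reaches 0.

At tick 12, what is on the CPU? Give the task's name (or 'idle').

running at tick 12 = C

t=0: vr[C=0] → run C
t=1: vr[C=1] → run C
t=2: vr[C=2 E=2] → run C
t=3: vr[C=3 E=2] → run E
t=4: vr[C=3 E=3] → run C
t=5: vr[C=4 E=3 G=3] → run E
t=6: vr[C=4 E=4 G=3] → run G
t=7: vr[C=4 E=4 G=8527/2501] → run G
t=8: vr[C=4 E=4 G=9551/2501] → run G
t=9: vr[C=4 E=4 G=10575/2501] → run C
t=10: vr[C=5 E=4 G=10575/2501] → run E
t=11: vr[C=5 G=10575/2501] → run G
t=12: vr[C=5] → run C
t=13: vr[C=6] → run C
t=14: (idle)
t=15: (idle)
t=16: (idle)
t=17: (idle)
t=18: (idle)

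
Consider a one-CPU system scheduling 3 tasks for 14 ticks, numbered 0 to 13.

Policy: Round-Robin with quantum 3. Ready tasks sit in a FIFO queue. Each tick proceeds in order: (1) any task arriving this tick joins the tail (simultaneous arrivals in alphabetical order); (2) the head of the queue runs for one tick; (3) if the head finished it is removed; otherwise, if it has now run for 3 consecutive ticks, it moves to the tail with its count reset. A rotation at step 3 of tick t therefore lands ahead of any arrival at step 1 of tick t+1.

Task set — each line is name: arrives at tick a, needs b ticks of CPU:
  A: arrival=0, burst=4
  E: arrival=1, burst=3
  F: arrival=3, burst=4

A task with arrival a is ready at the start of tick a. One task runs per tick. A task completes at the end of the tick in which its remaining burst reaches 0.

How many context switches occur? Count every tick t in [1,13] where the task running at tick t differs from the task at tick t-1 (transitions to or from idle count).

context switches = 4

t=0: queue=[A] q_used=0 → run A
t=1: queue=[A,E] q_used=1 → run A
t=2: queue=[A,E] q_used=2 → run A
t=3: queue=[E,A,F] q_used=0 → run E
t=4: queue=[E,A,F] q_used=1 → run E
t=5: queue=[E,A,F] q_used=2 → run E
t=6: queue=[A,F] q_used=0 → run A
t=7: queue=[F] q_used=0 → run F
t=8: queue=[F] q_used=1 → run F
t=9: queue=[F] q_used=2 → run F
t=10: queue=[F] q_used=0 → run F
t=11: (idle)
t=12: (idle)
t=13: (idle)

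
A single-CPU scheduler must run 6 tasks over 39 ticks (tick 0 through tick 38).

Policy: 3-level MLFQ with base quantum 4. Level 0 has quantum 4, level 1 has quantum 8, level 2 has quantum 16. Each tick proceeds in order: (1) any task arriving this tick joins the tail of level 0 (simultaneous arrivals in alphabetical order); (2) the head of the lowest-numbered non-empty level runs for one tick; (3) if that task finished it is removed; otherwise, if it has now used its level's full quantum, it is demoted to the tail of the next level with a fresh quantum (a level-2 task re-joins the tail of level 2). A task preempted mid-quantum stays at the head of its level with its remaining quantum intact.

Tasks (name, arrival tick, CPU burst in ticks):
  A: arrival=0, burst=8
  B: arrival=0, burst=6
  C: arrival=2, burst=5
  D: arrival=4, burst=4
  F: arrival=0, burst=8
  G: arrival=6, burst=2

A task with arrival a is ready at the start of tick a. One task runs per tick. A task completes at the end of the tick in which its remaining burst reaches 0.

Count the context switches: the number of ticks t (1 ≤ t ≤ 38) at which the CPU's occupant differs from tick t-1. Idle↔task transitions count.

t=0: L0/L1/L2 = ABF/-/- → run A
t=1: L0/L1/L2 = ABF/-/- → run A
t=2: L0/L1/L2 = ABFC/-/- → run A
t=3: L0/L1/L2 = ABFC/-/- → run A
t=4: L0/L1/L2 = BFCD/A/- → run B
t=5: L0/L1/L2 = BFCD/A/- → run B
t=6: L0/L1/L2 = BFCDG/A/- → run B
t=7: L0/L1/L2 = BFCDG/A/- → run B
t=8: L0/L1/L2 = FCDG/AB/- → run F
t=9: L0/L1/L2 = FCDG/AB/- → run F
t=10: L0/L1/L2 = FCDG/AB/- → run F
t=11: L0/L1/L2 = FCDG/AB/- → run F
t=12: L0/L1/L2 = CDG/ABF/- → run C
t=13: L0/L1/L2 = CDG/ABF/- → run C
t=14: L0/L1/L2 = CDG/ABF/- → run C
t=15: L0/L1/L2 = CDG/ABF/- → run C
t=16: L0/L1/L2 = DG/ABFC/- → run D
t=17: L0/L1/L2 = DG/ABFC/- → run D
t=18: L0/L1/L2 = DG/ABFC/- → run D
t=19: L0/L1/L2 = DG/ABFC/- → run D
t=20: L0/L1/L2 = G/ABFC/- → run G
t=21: L0/L1/L2 = G/ABFC/- → run G
t=22: L0/L1/L2 = -/ABFC/- → run A
t=23: L0/L1/L2 = -/ABFC/- → run A
t=24: L0/L1/L2 = -/ABFC/- → run A
t=25: L0/L1/L2 = -/ABFC/- → run A
t=26: L0/L1/L2 = -/BFC/- → run B
t=27: L0/L1/L2 = -/BFC/- → run B
t=28: L0/L1/L2 = -/FC/- → run F
t=29: L0/L1/L2 = -/FC/- → run F
t=30: L0/L1/L2 = -/FC/- → run F
t=31: L0/L1/L2 = -/FC/- → run F
t=32: L0/L1/L2 = -/C/- → run C
t=33: (idle)
t=34: (idle)
t=35: (idle)
t=36: (idle)
t=37: (idle)
t=38: (idle)

context switches = 10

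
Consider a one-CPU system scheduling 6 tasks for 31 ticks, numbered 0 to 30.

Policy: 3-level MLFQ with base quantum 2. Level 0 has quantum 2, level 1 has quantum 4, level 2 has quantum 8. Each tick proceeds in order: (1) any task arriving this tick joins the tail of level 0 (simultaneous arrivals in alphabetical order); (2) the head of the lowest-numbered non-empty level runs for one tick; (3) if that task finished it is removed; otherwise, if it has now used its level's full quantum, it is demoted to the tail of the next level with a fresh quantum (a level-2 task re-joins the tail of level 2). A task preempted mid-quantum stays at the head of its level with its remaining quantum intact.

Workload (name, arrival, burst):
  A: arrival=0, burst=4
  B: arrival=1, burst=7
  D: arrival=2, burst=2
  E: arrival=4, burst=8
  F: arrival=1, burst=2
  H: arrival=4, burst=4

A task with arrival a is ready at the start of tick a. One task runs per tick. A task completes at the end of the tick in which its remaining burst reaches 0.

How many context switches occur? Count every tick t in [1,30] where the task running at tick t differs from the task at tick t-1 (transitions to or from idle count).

t=0: L0/L1/L2 = A/-/- → run A
t=1: L0/L1/L2 = ABF/-/- → run A
t=2: L0/L1/L2 = BFD/A/- → run B
t=3: L0/L1/L2 = BFD/A/- → run B
t=4: L0/L1/L2 = FDEH/AB/- → run F
t=5: L0/L1/L2 = FDEH/AB/- → run F
t=6: L0/L1/L2 = DEH/AB/- → run D
t=7: L0/L1/L2 = DEH/AB/- → run D
t=8: L0/L1/L2 = EH/AB/- → run E
t=9: L0/L1/L2 = EH/AB/- → run E
t=10: L0/L1/L2 = H/ABE/- → run H
t=11: L0/L1/L2 = H/ABE/- → run H
t=12: L0/L1/L2 = -/ABEH/- → run A
t=13: L0/L1/L2 = -/ABEH/- → run A
t=14: L0/L1/L2 = -/BEH/- → run B
t=15: L0/L1/L2 = -/BEH/- → run B
t=16: L0/L1/L2 = -/BEH/- → run B
t=17: L0/L1/L2 = -/BEH/- → run B
t=18: L0/L1/L2 = -/EH/B → run E
t=19: L0/L1/L2 = -/EH/B → run E
t=20: L0/L1/L2 = -/EH/B → run E
t=21: L0/L1/L2 = -/EH/B → run E
t=22: L0/L1/L2 = -/H/BE → run H
t=23: L0/L1/L2 = -/H/BE → run H
t=24: L0/L1/L2 = -/-/BE → run B
t=25: L0/L1/L2 = -/-/E → run E
t=26: L0/L1/L2 = -/-/E → run E
t=27: (idle)
t=28: (idle)
t=29: (idle)
t=30: (idle)

context switches = 12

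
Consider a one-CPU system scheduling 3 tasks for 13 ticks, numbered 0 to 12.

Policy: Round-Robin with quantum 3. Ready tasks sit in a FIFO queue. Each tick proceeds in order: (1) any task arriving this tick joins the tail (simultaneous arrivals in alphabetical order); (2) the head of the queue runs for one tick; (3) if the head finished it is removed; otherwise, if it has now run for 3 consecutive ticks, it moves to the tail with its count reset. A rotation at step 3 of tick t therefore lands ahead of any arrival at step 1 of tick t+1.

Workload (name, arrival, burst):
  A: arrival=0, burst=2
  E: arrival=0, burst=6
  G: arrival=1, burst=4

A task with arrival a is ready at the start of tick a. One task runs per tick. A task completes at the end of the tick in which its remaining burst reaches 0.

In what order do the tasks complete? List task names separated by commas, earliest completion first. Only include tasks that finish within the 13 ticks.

t=0: queue=[A,E] q_used=0 → run A
t=1: queue=[A,E,G] q_used=1 → run A
t=2: queue=[E,G] q_used=0 → run E
t=3: queue=[E,G] q_used=1 → run E
t=4: queue=[E,G] q_used=2 → run E
t=5: queue=[G,E] q_used=0 → run G
t=6: queue=[G,E] q_used=1 → run G
t=7: queue=[G,E] q_used=2 → run G
t=8: queue=[E,G] q_used=0 → run E
t=9: queue=[E,G] q_used=1 → run E
t=10: queue=[E,G] q_used=2 → run E
t=11: queue=[G] q_used=0 → run G
t=12: (idle)

completion order = A, E, G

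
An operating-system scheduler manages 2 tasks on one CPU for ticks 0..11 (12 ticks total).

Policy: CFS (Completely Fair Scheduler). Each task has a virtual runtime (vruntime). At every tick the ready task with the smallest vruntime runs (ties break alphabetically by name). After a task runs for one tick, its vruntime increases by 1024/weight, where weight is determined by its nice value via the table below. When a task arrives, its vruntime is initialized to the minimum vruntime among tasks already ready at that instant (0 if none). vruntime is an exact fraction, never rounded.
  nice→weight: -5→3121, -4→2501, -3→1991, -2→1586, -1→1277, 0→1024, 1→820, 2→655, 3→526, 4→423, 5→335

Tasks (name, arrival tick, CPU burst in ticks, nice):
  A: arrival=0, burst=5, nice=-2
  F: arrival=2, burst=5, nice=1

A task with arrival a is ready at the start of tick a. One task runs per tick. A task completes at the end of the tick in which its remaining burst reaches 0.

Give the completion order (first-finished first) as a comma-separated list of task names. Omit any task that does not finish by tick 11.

completion order = A, F

t=0: vr[A=0] → run A
t=1: vr[A=512/793] → run A
t=2: vr[A=1024/793 F=1024/793] → run A
t=3: vr[A=1536/793 F=1024/793] → run F
t=4: vr[A=1536/793 F=412928/162565] → run A
t=5: vr[A=2048/793 F=412928/162565] → run F
t=6: vr[A=2048/793 F=615936/162565] → run A
t=7: vr[F=615936/162565] → run F
t=8: vr[F=818944/162565] → run F
t=9: vr[F=1021952/162565] → run F
t=10: (idle)
t=11: (idle)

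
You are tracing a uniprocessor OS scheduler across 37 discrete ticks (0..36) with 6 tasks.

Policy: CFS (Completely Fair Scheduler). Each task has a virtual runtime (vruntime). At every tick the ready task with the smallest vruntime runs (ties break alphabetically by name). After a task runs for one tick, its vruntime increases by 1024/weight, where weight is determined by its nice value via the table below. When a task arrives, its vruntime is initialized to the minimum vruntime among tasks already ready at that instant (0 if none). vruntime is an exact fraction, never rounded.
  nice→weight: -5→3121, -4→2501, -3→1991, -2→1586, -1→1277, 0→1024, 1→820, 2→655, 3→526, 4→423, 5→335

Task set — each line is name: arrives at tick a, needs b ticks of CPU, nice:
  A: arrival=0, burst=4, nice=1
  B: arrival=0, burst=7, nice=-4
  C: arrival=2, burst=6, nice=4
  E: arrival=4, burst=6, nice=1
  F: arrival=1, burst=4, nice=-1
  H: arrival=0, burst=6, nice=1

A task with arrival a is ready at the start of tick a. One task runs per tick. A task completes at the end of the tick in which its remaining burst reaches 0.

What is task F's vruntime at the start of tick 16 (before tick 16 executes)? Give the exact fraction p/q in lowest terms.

t=0: vr[A=0 B=0 H=0] → run A
t=1: vr[A=256/205 B=0 F=0 H=0] → run B
t=2: vr[A=256/205 B=1024/2501 C=0 F=0 H=0] → run C
t=3: vr[A=256/205 B=1024/2501 C=1024/423 F=0 H=0] → run F
t=4: vr[A=256/205 B=1024/2501 C=1024/423 E=0 F=1024/1277 H=0] → run E
t=5: vr[A=256/205 B=1024/2501 C=1024/423 E=256/205 F=1024/1277 H=0] → run H
t=6: vr[A=256/205 B=1024/2501 C=1024/423 E=256/205 F=1024/1277 H=256/205] → run B
t=7: vr[A=256/205 B=2048/2501 C=1024/423 E=256/205 F=1024/1277 H=256/205] → run F
t=8: vr[A=256/205 B=2048/2501 C=1024/423 E=256/205 F=2048/1277 H=256/205] → run B
t=9: vr[A=256/205 B=3072/2501 C=1024/423 E=256/205 F=2048/1277 H=256/205] → run B
t=10: vr[A=256/205 B=4096/2501 C=1024/423 E=256/205 F=2048/1277 H=256/205] → run A
t=11: vr[A=512/205 B=4096/2501 C=1024/423 E=256/205 F=2048/1277 H=256/205] → run E
t=12: vr[A=512/205 B=4096/2501 C=1024/423 E=512/205 F=2048/1277 H=256/205] → run H
t=13: vr[A=512/205 B=4096/2501 C=1024/423 E=512/205 F=2048/1277 H=512/205] → run F
t=14: vr[A=512/205 B=4096/2501 C=1024/423 E=512/205 F=3072/1277 H=512/205] → run B
t=15: vr[A=512/205 B=5120/2501 C=1024/423 E=512/205 F=3072/1277 H=512/205] → run B
t=16: vr[A=512/205 B=6144/2501 C=1024/423 E=512/205 F=3072/1277 H=512/205] → run F
t=17: vr[A=512/205 B=6144/2501 C=1024/423 E=512/205 H=512/205] → run C
t=18: vr[A=512/205 B=6144/2501 C=2048/423 E=512/205 H=512/205] → run B
t=19: vr[A=512/205 C=2048/423 E=512/205 H=512/205] → run A
t=20: vr[A=768/205 C=2048/423 E=512/205 H=512/205] → run E
t=21: vr[A=768/205 C=2048/423 E=768/205 H=512/205] → run H
t=22: vr[A=768/205 C=2048/423 E=768/205 H=768/205] → run A
t=23: vr[C=2048/423 E=768/205 H=768/205] → run E
t=24: vr[C=2048/423 E=1024/205 H=768/205] → run H
t=25: vr[C=2048/423 E=1024/205 H=1024/205] → run C
t=26: vr[C=1024/141 E=1024/205 H=1024/205] → run E
t=27: vr[C=1024/141 E=256/41 H=1024/205] → run H
t=28: vr[C=1024/141 E=256/41 H=256/41] → run E
t=29: vr[C=1024/141 H=256/41] → run H
t=30: vr[C=1024/141] → run C
t=31: vr[C=4096/423] → run C
t=32: vr[C=5120/423] → run C
t=33: (idle)
t=34: (idle)
t=35: (idle)
t=36: (idle)

vruntime(F, start of tick 16) = 3072/1277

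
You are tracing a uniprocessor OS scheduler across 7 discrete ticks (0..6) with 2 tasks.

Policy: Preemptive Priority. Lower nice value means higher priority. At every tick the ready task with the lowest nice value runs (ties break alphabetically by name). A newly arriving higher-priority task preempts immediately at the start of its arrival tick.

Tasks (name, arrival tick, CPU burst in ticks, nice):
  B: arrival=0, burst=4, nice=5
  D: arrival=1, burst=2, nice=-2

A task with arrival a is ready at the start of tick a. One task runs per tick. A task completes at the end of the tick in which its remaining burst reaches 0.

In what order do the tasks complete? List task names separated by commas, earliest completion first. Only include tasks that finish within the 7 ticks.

completion order = D, B

t=0: ready={B} → run B
t=1: ready={B,D} → run D
t=2: ready={B,D} → run D
t=3: ready={B} → run B
t=4: ready={B} → run B
t=5: ready={B} → run B
t=6: (idle)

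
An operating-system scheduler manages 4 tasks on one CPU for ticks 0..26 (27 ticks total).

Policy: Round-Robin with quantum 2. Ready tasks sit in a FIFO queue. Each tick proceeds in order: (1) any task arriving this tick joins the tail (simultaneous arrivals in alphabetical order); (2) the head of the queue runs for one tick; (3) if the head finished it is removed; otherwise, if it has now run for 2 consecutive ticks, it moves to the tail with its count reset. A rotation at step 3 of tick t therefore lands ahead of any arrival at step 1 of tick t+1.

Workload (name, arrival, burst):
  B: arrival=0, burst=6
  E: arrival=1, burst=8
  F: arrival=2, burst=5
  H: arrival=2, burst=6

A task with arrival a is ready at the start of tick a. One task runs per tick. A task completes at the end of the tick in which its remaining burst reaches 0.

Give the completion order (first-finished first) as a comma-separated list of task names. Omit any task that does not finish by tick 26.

completion order = B, F, H, E

t=0: queue=[B] q_used=0 → run B
t=1: queue=[B,E] q_used=1 → run B
t=2: queue=[E,B,F,H] q_used=0 → run E
t=3: queue=[E,B,F,H] q_used=1 → run E
t=4: queue=[B,F,H,E] q_used=0 → run B
t=5: queue=[B,F,H,E] q_used=1 → run B
t=6: queue=[F,H,E,B] q_used=0 → run F
t=7: queue=[F,H,E,B] q_used=1 → run F
t=8: queue=[H,E,B,F] q_used=0 → run H
t=9: queue=[H,E,B,F] q_used=1 → run H
t=10: queue=[E,B,F,H] q_used=0 → run E
t=11: queue=[E,B,F,H] q_used=1 → run E
t=12: queue=[B,F,H,E] q_used=0 → run B
t=13: queue=[B,F,H,E] q_used=1 → run B
t=14: queue=[F,H,E] q_used=0 → run F
t=15: queue=[F,H,E] q_used=1 → run F
t=16: queue=[H,E,F] q_used=0 → run H
t=17: queue=[H,E,F] q_used=1 → run H
t=18: queue=[E,F,H] q_used=0 → run E
t=19: queue=[E,F,H] q_used=1 → run E
t=20: queue=[F,H,E] q_used=0 → run F
t=21: queue=[H,E] q_used=0 → run H
t=22: queue=[H,E] q_used=1 → run H
t=23: queue=[E] q_used=0 → run E
t=24: queue=[E] q_used=1 → run E
t=25: (idle)
t=26: (idle)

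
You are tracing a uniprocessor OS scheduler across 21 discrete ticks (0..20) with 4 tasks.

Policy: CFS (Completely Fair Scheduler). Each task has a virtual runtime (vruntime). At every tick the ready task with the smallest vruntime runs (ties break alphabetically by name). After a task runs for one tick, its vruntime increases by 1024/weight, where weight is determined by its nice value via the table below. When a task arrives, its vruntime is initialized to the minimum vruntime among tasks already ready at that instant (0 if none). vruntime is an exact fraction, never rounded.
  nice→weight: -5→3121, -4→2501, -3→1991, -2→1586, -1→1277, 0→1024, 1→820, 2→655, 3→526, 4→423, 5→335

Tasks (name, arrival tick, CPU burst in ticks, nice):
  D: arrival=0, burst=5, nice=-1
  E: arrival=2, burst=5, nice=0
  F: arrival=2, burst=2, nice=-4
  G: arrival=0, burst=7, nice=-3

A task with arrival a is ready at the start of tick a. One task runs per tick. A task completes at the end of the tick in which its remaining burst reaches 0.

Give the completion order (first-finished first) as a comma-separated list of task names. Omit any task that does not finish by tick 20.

completion order = F, G, D, E

t=0: vr[D=0 G=0] → run D
t=1: vr[D=1024/1277 G=0] → run G
t=2: vr[D=1024/1277 E=1024/1991 F=1024/1991 G=1024/1991] → run E
t=3: vr[D=1024/1277 E=3015/1991 F=1024/1991 G=1024/1991] → run F
t=4: vr[D=1024/1277 E=3015/1991 F=4599808/4979491 G=1024/1991] → run G
t=5: vr[D=1024/1277 E=3015/1991 F=4599808/4979491 G=2048/1991] → run D
t=6: vr[D=2048/1277 E=3015/1991 F=4599808/4979491 G=2048/1991] → run F
t=7: vr[D=2048/1277 E=3015/1991 G=2048/1991] → run G
t=8: vr[D=2048/1277 E=3015/1991 G=3072/1991] → run E
t=9: vr[D=2048/1277 E=5006/1991 G=3072/1991] → run G
t=10: vr[D=2048/1277 E=5006/1991 G=4096/1991] → run D
t=11: vr[D=3072/1277 E=5006/1991 G=4096/1991] → run G
t=12: vr[D=3072/1277 E=5006/1991 G=5120/1991] → run D
t=13: vr[D=4096/1277 E=5006/1991 G=5120/1991] → run E
t=14: vr[D=4096/1277 E=6997/1991 G=5120/1991] → run G
t=15: vr[D=4096/1277 E=6997/1991 G=6144/1991] → run G
t=16: vr[D=4096/1277 E=6997/1991] → run D
t=17: vr[E=6997/1991] → run E
t=18: vr[E=8988/1991] → run E
t=19: (idle)
t=20: (idle)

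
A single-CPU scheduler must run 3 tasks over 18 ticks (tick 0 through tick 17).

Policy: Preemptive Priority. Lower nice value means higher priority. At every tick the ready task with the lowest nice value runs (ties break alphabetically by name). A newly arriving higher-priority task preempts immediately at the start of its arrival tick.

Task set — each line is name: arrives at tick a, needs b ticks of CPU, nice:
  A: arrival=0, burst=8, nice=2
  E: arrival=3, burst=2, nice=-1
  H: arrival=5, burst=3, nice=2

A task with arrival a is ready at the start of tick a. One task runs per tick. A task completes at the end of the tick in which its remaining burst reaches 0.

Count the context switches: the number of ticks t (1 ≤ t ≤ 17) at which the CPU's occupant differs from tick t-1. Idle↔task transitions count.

t=0: ready={A} → run A
t=1: ready={A} → run A
t=2: ready={A} → run A
t=3: ready={A,E} → run E
t=4: ready={A,E} → run E
t=5: ready={A,H} → run A
t=6: ready={A,H} → run A
t=7: ready={A,H} → run A
t=8: ready={A,H} → run A
t=9: ready={A,H} → run A
t=10: ready={H} → run H
t=11: ready={H} → run H
t=12: ready={H} → run H
t=13: (idle)
t=14: (idle)
t=15: (idle)
t=16: (idle)
t=17: (idle)

context switches = 4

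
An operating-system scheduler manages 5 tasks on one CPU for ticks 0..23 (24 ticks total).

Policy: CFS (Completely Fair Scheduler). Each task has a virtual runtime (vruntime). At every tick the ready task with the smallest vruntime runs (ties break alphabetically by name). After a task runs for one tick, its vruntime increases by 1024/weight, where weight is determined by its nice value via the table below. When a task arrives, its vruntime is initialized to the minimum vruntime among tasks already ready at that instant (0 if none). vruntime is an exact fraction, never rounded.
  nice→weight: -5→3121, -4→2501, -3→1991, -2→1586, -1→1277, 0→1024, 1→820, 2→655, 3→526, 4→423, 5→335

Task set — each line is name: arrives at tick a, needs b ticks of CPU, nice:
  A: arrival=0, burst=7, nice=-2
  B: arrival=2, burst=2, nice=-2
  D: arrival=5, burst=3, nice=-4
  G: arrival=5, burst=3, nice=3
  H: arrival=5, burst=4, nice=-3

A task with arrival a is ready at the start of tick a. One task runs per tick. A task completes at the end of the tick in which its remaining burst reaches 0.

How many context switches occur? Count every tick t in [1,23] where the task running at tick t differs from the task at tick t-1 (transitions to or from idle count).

context switches = 16

t=0: vr[A=0] → run A
t=1: vr[A=512/793] → run A
t=2: vr[A=1024/793 B=1024/793] → run A
t=3: vr[A=1536/793 B=1024/793] → run B
t=4: vr[A=1536/793 B=1536/793] → run A
t=5: vr[A=2048/793 B=1536/793 D=1536/793 G=1536/793 H=1536/793] → run B
t=6: vr[A=2048/793 D=1536/793 G=1536/793 H=1536/793] → run D
t=7: vr[A=2048/793 D=76288/32513 G=1536/793 H=1536/793] → run G
t=8: vr[A=2048/793 D=76288/32513 G=809984/208559 H=1536/793] → run H
t=9: vr[A=2048/793 D=76288/32513 G=809984/208559 H=3870208/1578863] → run D
t=10: vr[A=2048/793 D=89600/32513 G=809984/208559 H=3870208/1578863] → run H
t=11: vr[A=2048/793 D=89600/32513 G=809984/208559 H=4682240/1578863] → run A
t=12: vr[A=2560/793 D=89600/32513 G=809984/208559 H=4682240/1578863] → run D
t=13: vr[A=2560/793 G=809984/208559 H=4682240/1578863] → run H
t=14: vr[A=2560/793 G=809984/208559 H=5494272/1578863] → run A
t=15: vr[A=3072/793 G=809984/208559 H=5494272/1578863] → run H
t=16: vr[A=3072/793 G=809984/208559] → run A
t=17: vr[G=809984/208559] → run G
t=18: vr[G=1216000/208559] → run G
t=19: (idle)
t=20: (idle)
t=21: (idle)
t=22: (idle)
t=23: (idle)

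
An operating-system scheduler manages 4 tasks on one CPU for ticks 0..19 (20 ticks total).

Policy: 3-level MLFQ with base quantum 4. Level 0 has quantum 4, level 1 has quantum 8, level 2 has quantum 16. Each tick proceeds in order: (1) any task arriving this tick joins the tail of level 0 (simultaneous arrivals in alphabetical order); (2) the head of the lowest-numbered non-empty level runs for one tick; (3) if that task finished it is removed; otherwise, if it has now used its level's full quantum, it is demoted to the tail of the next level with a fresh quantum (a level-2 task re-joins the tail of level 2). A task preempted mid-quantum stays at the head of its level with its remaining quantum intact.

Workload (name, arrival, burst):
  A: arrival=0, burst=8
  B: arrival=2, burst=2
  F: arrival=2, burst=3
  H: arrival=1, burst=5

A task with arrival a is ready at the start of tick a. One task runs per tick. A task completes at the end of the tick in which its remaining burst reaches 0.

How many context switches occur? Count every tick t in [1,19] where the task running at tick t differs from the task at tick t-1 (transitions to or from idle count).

context switches = 6

t=0: L0/L1/L2 = A/-/- → run A
t=1: L0/L1/L2 = AH/-/- → run A
t=2: L0/L1/L2 = AHBF/-/- → run A
t=3: L0/L1/L2 = AHBF/-/- → run A
t=4: L0/L1/L2 = HBF/A/- → run H
t=5: L0/L1/L2 = HBF/A/- → run H
t=6: L0/L1/L2 = HBF/A/- → run H
t=7: L0/L1/L2 = HBF/A/- → run H
t=8: L0/L1/L2 = BF/AH/- → run B
t=9: L0/L1/L2 = BF/AH/- → run B
t=10: L0/L1/L2 = F/AH/- → run F
t=11: L0/L1/L2 = F/AH/- → run F
t=12: L0/L1/L2 = F/AH/- → run F
t=13: L0/L1/L2 = -/AH/- → run A
t=14: L0/L1/L2 = -/AH/- → run A
t=15: L0/L1/L2 = -/AH/- → run A
t=16: L0/L1/L2 = -/AH/- → run A
t=17: L0/L1/L2 = -/H/- → run H
t=18: (idle)
t=19: (idle)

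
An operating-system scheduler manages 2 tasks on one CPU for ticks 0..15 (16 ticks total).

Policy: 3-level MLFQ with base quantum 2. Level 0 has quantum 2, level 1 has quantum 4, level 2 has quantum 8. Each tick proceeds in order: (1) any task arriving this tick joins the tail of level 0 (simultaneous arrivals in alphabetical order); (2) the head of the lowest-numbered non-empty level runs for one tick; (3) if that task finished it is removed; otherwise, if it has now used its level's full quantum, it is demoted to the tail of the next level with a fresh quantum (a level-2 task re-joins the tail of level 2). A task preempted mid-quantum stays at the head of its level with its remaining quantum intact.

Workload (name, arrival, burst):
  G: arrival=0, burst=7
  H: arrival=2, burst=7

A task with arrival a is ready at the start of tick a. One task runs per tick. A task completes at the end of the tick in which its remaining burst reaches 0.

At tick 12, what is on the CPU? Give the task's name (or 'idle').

running at tick 12 = G

t=0: L0/L1/L2 = G/-/- → run G
t=1: L0/L1/L2 = G/-/- → run G
t=2: L0/L1/L2 = H/G/- → run H
t=3: L0/L1/L2 = H/G/- → run H
t=4: L0/L1/L2 = -/GH/- → run G
t=5: L0/L1/L2 = -/GH/- → run G
t=6: L0/L1/L2 = -/GH/- → run G
t=7: L0/L1/L2 = -/GH/- → run G
t=8: L0/L1/L2 = -/H/G → run H
t=9: L0/L1/L2 = -/H/G → run H
t=10: L0/L1/L2 = -/H/G → run H
t=11: L0/L1/L2 = -/H/G → run H
t=12: L0/L1/L2 = -/-/GH → run G
t=13: L0/L1/L2 = -/-/H → run H
t=14: (idle)
t=15: (idle)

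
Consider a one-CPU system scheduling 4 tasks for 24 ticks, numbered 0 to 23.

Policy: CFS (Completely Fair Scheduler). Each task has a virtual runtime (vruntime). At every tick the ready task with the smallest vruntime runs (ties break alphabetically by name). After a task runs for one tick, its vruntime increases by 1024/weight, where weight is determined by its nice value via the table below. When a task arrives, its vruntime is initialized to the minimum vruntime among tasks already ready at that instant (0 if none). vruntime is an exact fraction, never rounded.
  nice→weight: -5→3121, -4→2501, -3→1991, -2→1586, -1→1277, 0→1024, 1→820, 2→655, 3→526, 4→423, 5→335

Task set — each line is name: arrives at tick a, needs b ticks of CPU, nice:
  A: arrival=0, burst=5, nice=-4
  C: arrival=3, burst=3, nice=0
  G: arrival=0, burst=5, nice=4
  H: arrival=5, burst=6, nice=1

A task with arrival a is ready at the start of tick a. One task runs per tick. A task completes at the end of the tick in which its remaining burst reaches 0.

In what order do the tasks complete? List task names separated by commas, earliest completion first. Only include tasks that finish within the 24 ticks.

t=0: vr[A=0 G=0] → run A
t=1: vr[A=1024/2501 G=0] → run G
t=2: vr[A=1024/2501 G=1024/423] → run A
t=3: vr[A=2048/2501 C=2048/2501 G=1024/423] → run A
t=4: vr[A=3072/2501 C=2048/2501 G=1024/423] → run C
t=5: vr[A=3072/2501 C=4549/2501 G=1024/423 H=3072/2501] → run A
t=6: vr[A=4096/2501 C=4549/2501 G=1024/423 H=3072/2501] → run H
t=7: vr[A=4096/2501 C=4549/2501 G=1024/423 H=30976/12505] → run A
t=8: vr[C=4549/2501 G=1024/423 H=30976/12505] → run C
t=9: vr[C=7050/2501 G=1024/423 H=30976/12505] → run G
t=10: vr[C=7050/2501 G=2048/423 H=30976/12505] → run H
t=11: vr[C=7050/2501 G=2048/423 H=46592/12505] → run C
t=12: vr[G=2048/423 H=46592/12505] → run H
t=13: vr[G=2048/423 H=62208/12505] → run G
t=14: vr[G=1024/141 H=62208/12505] → run H
t=15: vr[G=1024/141 H=77824/12505] → run H
t=16: vr[G=1024/141 H=18688/2501] → run G
t=17: vr[G=4096/423 H=18688/2501] → run H
t=18: vr[G=4096/423] → run G
t=19: (idle)
t=20: (idle)
t=21: (idle)
t=22: (idle)
t=23: (idle)

completion order = A, C, H, G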